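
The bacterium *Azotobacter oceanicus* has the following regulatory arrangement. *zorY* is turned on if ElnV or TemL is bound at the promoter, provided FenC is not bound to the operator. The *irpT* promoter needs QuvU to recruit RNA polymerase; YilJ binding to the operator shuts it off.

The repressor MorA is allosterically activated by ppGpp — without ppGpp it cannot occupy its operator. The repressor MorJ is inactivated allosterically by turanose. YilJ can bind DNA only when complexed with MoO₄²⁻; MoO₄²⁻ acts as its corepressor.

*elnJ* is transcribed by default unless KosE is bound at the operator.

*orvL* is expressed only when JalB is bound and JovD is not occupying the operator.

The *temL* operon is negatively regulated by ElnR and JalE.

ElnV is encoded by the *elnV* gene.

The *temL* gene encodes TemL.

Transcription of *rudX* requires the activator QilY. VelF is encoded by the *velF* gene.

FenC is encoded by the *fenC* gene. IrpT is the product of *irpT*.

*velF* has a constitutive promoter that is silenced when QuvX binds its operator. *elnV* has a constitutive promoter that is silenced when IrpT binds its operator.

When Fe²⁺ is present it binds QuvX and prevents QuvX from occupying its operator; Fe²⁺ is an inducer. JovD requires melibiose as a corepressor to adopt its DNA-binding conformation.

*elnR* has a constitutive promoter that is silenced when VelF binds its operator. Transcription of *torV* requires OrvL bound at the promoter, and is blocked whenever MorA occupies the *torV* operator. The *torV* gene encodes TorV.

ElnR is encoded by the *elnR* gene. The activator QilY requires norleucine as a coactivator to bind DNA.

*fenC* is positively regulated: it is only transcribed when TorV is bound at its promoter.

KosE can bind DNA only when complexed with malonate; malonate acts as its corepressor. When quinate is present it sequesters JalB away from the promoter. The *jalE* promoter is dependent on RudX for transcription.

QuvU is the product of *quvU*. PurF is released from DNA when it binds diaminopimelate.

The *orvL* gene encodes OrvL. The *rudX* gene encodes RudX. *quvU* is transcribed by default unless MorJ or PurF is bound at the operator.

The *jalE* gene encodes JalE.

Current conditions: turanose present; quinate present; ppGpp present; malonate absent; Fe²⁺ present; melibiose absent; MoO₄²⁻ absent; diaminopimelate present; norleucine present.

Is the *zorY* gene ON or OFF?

OFF

MoO₄²⁻ is absent, so YilJ is inactive.
Turanose is present, so MorJ is inactive.
Diaminopimelate is present, so PurF is inactive.
With no repressor bound, *quvU* is transcribed.
So QuvU is produced and active.
No repressor is bound and QuvU is active, so *irpT* is transcribed.
So IrpT is produced and active.
With repressor IrpT bound, *elnV* is not transcribed.
So ElnV is not produced.
Fe²⁺ is present, so QuvX is inactive.
With no repressor bound, *velF* is transcribed.
So VelF is produced and active.
With repressor VelF bound, *elnR* is not transcribed.
So ElnR is not produced.
Norleucine is present, so QilY is active.
No repressor is bound and QilY is active, so *rudX* is transcribed.
So RudX is produced and active.
No repressor is bound and RudX is active, so *jalE* is transcribed.
So JalE is produced and active.
With repressor JalE bound, *temL* is not transcribed.
So TemL is not produced.
ppGpp is present, so MorA is active.
Quinate is present, so JalB is inactive.
Melibiose is absent, so JovD is inactive.
Required activator JalB is absent, so *orvL* is not transcribed.
So OrvL is not produced.
With repressor MorA bound, *torV* is not transcribed.
So TorV is not produced.
Required activator TorV is absent, so *fenC* is not transcribed.
So FenC is not produced.
No activator is available at the *zorY* promoter, so *zorY* is not transcribed.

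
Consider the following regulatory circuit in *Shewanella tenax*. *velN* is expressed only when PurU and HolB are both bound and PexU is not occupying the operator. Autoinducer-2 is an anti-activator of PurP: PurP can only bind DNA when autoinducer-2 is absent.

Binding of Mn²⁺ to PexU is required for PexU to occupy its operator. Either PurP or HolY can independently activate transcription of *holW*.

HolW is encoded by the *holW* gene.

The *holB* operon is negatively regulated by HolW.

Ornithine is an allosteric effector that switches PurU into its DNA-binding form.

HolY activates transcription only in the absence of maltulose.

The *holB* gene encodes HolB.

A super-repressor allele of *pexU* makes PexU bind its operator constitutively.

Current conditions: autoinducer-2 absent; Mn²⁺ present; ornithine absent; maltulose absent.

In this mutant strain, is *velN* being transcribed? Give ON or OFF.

OFF

Ornithine is absent, so PurU is inactive.
PexU is constitutively active in this strain.
Autoinducer-2 is absent, so PurP is active.
Maltulose is absent, so HolY is active.
Activator PurP is present, so *holW* is transcribed.
So HolW is produced and active.
With repressor HolW bound, *holB* is not transcribed.
So HolB is not produced.
With repressor PexU bound, *velN* is not transcribed.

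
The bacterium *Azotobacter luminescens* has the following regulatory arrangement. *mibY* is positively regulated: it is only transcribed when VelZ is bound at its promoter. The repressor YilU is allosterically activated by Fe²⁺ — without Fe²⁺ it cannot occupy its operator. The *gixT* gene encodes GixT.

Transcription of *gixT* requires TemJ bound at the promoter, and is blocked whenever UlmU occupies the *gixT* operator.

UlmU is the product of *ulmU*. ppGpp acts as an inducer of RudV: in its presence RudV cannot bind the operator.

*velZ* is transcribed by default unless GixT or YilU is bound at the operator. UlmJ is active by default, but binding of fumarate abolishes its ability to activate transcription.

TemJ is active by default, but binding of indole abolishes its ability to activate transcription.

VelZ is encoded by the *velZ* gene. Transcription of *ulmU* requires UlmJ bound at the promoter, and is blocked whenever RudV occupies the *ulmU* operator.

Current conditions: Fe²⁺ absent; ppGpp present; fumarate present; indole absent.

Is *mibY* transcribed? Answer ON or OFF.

ppGpp is present, so RudV is inactive.
Fumarate is present, so UlmJ is inactive.
Required activator UlmJ is absent, so *ulmU* is not transcribed.
So UlmU is not produced.
Indole is absent, so TemJ is active.
No repressor is bound and TemJ is active, so *gixT* is transcribed.
So GixT is produced and active.
Fe²⁺ is absent, so YilU is inactive.
With repressor GixT bound, *velZ* is not transcribed.
So VelZ is not produced.
Required activator VelZ is absent, so *mibY* is not transcribed.

OFF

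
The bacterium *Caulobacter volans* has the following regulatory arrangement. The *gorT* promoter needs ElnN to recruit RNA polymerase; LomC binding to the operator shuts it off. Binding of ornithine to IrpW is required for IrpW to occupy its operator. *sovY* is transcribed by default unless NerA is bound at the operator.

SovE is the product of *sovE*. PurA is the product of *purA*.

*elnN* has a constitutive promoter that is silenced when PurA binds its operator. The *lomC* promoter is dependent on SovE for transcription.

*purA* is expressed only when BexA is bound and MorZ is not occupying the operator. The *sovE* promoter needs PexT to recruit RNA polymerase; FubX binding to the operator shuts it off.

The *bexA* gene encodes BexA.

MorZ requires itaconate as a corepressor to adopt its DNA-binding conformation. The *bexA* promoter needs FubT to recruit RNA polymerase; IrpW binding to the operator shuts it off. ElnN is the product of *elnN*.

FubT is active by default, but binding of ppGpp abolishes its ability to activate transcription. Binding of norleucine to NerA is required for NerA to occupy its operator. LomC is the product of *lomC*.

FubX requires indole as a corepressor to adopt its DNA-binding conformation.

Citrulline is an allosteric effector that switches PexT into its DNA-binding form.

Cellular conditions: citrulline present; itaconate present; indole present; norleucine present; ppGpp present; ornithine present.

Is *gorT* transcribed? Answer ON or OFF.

Citrulline is present, so PexT is active.
Indole is present, so FubX is active.
With repressor FubX bound, *sovE* is not transcribed.
So SovE is not produced.
Required activator SovE is absent, so *lomC* is not transcribed.
So LomC is not produced.
Ornithine is present, so IrpW is active.
ppGpp is present, so FubT is inactive.
With repressor IrpW bound, *bexA* is not transcribed.
So BexA is not produced.
Itaconate is present, so MorZ is active.
With repressor MorZ bound, *purA* is not transcribed.
So PurA is not produced.
With no repressor bound, *elnN* is transcribed.
So ElnN is produced and active.
No repressor is bound and ElnN is active, so *gorT* is transcribed.

ON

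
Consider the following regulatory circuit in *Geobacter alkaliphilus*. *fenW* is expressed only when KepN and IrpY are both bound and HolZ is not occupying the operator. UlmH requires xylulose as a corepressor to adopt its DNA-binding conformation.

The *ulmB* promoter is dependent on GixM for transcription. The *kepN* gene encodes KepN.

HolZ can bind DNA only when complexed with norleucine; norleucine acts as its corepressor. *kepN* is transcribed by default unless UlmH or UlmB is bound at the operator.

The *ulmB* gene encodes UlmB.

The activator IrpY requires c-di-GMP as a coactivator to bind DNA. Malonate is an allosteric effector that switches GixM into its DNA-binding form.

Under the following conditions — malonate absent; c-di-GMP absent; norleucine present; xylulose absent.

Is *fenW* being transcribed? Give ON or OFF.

Xylulose is absent, so UlmH is inactive.
Malonate is absent, so GixM is inactive.
Required activator GixM is absent, so *ulmB* is not transcribed.
So UlmB is not produced.
With no repressor bound, *kepN* is transcribed.
So KepN is produced and active.
c-di-GMP is absent, so IrpY is inactive.
Norleucine is present, so HolZ is active.
With repressor HolZ bound, *fenW* is not transcribed.

OFF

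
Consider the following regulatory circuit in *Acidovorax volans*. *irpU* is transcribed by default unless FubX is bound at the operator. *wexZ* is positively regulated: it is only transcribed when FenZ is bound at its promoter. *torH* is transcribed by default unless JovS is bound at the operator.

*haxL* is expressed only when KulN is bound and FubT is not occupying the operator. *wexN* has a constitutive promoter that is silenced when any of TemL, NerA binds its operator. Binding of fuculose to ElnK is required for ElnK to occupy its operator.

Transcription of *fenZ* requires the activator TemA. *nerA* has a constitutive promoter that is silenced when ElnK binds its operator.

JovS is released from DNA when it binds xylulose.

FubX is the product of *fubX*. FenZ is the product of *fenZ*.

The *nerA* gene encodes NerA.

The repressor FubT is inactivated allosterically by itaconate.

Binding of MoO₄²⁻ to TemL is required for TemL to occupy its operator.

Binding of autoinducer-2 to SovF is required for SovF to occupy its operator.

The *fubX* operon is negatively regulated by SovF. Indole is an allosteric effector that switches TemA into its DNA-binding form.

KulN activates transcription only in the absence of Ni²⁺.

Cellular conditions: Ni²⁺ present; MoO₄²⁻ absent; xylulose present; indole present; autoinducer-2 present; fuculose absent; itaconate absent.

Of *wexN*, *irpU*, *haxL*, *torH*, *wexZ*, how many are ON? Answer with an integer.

3

MoO₄²⁻ is absent, so TemL is inactive.
Fuculose is absent, so ElnK is inactive.
With no repressor bound, *nerA* is transcribed.
So NerA is produced and active.
With repressor NerA bound, *wexN* is not transcribed.
→ *wexN* is OFF.
Autoinducer-2 is present, so SovF is active.
With repressor SovF bound, *fubX* is not transcribed.
So FubX is not produced.
With no repressor bound, *irpU* is transcribed.
→ *irpU* is ON.
Ni²⁺ is present, so KulN is inactive.
Itaconate is absent, so FubT is active.
With repressor FubT bound, *haxL* is not transcribed.
→ *haxL* is OFF.
Xylulose is present, so JovS is inactive.
With no repressor bound, *torH* is transcribed.
→ *torH* is ON.
Indole is present, so TemA is active.
No repressor is bound and TemA is active, so *fenZ* is transcribed.
So FenZ is produced and active.
No repressor is bound and FenZ is active, so *wexZ* is transcribed.
→ *wexZ* is ON.
3 of the 5 genes are transcribed.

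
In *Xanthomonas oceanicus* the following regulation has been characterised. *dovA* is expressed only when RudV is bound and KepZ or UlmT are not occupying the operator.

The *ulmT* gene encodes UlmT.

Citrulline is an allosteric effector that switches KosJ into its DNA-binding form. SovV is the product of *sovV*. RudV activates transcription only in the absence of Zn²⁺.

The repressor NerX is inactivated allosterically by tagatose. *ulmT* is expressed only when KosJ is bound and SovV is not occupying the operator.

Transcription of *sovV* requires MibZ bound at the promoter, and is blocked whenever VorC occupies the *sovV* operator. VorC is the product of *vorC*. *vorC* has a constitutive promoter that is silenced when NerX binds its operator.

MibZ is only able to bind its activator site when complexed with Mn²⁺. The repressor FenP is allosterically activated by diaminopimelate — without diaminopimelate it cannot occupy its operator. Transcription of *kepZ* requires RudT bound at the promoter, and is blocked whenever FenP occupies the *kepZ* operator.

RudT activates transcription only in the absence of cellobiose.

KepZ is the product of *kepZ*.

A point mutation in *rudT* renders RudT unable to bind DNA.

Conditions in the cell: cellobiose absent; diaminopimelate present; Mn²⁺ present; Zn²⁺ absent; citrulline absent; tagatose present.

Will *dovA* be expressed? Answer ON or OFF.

Zn²⁺ is absent, so RudV is active.
RudT is non-functional in this strain, so it has no effect.
Diaminopimelate is present, so FenP is active.
With repressor FenP bound, *kepZ* is not transcribed.
So KepZ is not produced.
Tagatose is present, so NerX is inactive.
With no repressor bound, *vorC* is transcribed.
So VorC is produced and active.
Mn²⁺ is present, so MibZ is active.
With repressor VorC bound, *sovV* is not transcribed.
So SovV is not produced.
Citrulline is absent, so KosJ is inactive.
Required activator KosJ is absent, so *ulmT* is not transcribed.
So UlmT is not produced.
No repressor is bound and RudV is active, so *dovA* is transcribed.

ON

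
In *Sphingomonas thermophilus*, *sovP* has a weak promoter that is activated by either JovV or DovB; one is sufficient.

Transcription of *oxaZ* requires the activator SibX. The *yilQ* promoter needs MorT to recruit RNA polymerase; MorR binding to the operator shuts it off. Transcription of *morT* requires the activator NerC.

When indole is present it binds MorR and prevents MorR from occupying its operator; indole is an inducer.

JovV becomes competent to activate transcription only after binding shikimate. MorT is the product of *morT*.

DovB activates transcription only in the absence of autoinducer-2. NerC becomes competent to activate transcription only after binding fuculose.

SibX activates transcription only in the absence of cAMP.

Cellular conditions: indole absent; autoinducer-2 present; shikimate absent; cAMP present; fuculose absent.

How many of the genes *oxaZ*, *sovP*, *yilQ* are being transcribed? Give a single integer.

0

cAMP is present, so SibX is inactive.
Required activator SibX is absent, so *oxaZ* is not transcribed.
→ *oxaZ* is OFF.
Shikimate is absent, so JovV is inactive.
Autoinducer-2 is present, so DovB is inactive.
No activator is available at the *sovP* promoter, so *sovP* is not transcribed.
→ *sovP* is OFF.
Fuculose is absent, so NerC is inactive.
Required activator NerC is absent, so *morT* is not transcribed.
So MorT is not produced.
Indole is absent, so MorR is active.
With repressor MorR bound, *yilQ* is not transcribed.
→ *yilQ* is OFF.
0 of the 3 genes are transcribed.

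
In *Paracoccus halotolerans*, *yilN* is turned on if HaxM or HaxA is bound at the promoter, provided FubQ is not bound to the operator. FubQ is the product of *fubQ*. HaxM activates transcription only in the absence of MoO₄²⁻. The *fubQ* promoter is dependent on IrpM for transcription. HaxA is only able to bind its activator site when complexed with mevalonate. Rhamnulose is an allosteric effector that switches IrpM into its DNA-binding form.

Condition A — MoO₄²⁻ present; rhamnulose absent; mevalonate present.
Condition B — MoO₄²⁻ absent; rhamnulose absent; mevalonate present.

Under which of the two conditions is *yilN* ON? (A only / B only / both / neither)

Condition A:
MoO₄²⁻ is present, so HaxM is inactive.
Rhamnulose is absent, so IrpM is inactive.
Required activator IrpM is absent, so *fubQ* is not transcribed.
So FubQ is not produced.
Mevalonate is present, so HaxA is active.
Activator HaxA is present, so *yilN* is transcribed.
→ *yilN* is ON in A.
Condition B:
MoO₄²⁻ is absent, so HaxM is active.
Rhamnulose is absent, so IrpM is inactive.
Required activator IrpM is absent, so *fubQ* is not transcribed.
So FubQ is not produced.
Mevalonate is present, so HaxA is active.
Activator HaxM is present, so *yilN* is transcribed.
→ *yilN* is ON in B.

both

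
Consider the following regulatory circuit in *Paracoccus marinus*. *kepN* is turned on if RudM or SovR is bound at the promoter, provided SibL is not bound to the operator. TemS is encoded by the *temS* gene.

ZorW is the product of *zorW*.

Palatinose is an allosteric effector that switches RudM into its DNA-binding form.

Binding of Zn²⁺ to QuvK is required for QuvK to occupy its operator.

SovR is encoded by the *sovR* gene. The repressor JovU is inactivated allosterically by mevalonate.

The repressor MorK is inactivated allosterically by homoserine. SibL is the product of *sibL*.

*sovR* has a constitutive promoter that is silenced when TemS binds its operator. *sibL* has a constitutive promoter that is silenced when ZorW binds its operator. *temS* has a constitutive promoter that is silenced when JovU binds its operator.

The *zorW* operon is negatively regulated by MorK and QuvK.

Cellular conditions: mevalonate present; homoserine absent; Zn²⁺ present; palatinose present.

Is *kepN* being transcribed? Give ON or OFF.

Homoserine is absent, so MorK is active.
Zn²⁺ is present, so QuvK is active.
With repressor MorK bound, *zorW* is not transcribed.
So ZorW is not produced.
With no repressor bound, *sibL* is transcribed.
So SibL is produced and active.
Palatinose is present, so RudM is active.
Mevalonate is present, so JovU is inactive.
With no repressor bound, *temS* is transcribed.
So TemS is produced and active.
With repressor TemS bound, *sovR* is not transcribed.
So SovR is not produced.
With repressor SibL bound, *kepN* is not transcribed.

OFF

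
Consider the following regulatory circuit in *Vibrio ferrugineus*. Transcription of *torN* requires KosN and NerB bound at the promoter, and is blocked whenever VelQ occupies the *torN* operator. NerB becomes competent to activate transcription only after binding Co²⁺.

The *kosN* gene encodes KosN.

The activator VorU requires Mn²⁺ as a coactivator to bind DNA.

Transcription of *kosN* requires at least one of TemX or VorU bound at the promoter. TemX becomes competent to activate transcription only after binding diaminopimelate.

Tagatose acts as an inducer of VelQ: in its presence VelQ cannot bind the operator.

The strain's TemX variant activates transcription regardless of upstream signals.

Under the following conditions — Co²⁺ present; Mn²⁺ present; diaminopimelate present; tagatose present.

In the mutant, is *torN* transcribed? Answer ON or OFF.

TemX is constitutively active in this strain.
Mn²⁺ is present, so VorU is active.
Activator TemX is present, so *kosN* is transcribed.
So KosN is produced and active.
Co²⁺ is present, so NerB is active.
Tagatose is present, so VelQ is inactive.
No repressor is bound and KosN and NerB are active, so *torN* is transcribed.

ON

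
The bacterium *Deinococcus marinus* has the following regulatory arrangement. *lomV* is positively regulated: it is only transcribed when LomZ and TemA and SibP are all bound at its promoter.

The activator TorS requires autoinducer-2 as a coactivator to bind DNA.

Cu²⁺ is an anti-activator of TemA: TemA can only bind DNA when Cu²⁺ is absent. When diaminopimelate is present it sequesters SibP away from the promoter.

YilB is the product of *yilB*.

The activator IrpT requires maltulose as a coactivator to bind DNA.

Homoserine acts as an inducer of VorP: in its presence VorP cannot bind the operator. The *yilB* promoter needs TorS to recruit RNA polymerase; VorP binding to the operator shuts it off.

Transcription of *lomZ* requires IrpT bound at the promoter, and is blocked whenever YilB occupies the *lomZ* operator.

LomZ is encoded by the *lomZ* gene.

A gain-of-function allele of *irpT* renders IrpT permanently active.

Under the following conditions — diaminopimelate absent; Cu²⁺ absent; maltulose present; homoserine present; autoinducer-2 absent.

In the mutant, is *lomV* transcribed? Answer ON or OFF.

Homoserine is present, so VorP is inactive.
Autoinducer-2 is absent, so TorS is inactive.
Required activator TorS is absent, so *yilB* is not transcribed.
So YilB is not produced.
IrpT is constitutively active in this strain.
No repressor is bound and IrpT is active, so *lomZ* is transcribed.
So LomZ is produced and active.
Cu²⁺ is absent, so TemA is active.
Diaminopimelate is absent, so SibP is active.
No repressor is bound and LomZ and TemA and SibP are active, so *lomV* is transcribed.

ON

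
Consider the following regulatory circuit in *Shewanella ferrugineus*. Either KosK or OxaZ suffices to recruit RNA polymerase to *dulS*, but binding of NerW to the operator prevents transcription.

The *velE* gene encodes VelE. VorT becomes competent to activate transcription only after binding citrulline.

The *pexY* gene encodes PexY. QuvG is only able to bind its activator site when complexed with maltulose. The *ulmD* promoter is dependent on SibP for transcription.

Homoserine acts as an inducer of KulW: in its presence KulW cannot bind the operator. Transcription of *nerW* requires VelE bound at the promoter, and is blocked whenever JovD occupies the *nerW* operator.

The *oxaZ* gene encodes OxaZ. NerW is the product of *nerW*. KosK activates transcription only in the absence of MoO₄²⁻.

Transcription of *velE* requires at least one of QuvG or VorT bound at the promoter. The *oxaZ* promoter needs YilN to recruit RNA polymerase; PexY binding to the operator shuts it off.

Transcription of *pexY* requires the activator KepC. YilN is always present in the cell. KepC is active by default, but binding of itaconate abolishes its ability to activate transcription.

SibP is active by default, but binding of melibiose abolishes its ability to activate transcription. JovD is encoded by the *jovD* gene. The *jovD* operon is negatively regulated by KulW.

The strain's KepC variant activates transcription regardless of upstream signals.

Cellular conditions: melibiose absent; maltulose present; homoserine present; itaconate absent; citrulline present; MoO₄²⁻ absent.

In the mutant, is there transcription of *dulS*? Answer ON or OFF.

MoO₄²⁻ is absent, so KosK is active.
YilN is produced constitutively and is active.
KepC is constitutively active in this strain.
No repressor is bound and KepC is active, so *pexY* is transcribed.
So PexY is produced and active.
With repressor PexY bound, *oxaZ* is not transcribed.
So OxaZ is not produced.
Maltulose is present, so QuvG is active.
Citrulline is present, so VorT is active.
Activator QuvG is present, so *velE* is transcribed.
So VelE is produced and active.
Homoserine is present, so KulW is inactive.
With no repressor bound, *jovD* is transcribed.
So JovD is produced and active.
With repressor JovD bound, *nerW* is not transcribed.
So NerW is not produced.
Activator KosK is present, so *dulS* is transcribed.

ON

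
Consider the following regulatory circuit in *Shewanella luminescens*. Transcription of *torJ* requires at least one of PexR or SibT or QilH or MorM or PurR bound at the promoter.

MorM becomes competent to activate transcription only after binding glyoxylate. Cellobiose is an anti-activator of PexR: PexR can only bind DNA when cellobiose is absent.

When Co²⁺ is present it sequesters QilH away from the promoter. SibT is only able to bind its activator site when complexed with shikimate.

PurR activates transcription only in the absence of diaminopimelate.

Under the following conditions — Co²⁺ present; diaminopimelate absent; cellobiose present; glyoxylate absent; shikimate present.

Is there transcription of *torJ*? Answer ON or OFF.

Cellobiose is present, so PexR is inactive.
Shikimate is present, so SibT is active.
Co²⁺ is present, so QilH is inactive.
Glyoxylate is absent, so MorM is inactive.
Diaminopimelate is absent, so PurR is active.
Activator SibT is present, so *torJ* is transcribed.

ON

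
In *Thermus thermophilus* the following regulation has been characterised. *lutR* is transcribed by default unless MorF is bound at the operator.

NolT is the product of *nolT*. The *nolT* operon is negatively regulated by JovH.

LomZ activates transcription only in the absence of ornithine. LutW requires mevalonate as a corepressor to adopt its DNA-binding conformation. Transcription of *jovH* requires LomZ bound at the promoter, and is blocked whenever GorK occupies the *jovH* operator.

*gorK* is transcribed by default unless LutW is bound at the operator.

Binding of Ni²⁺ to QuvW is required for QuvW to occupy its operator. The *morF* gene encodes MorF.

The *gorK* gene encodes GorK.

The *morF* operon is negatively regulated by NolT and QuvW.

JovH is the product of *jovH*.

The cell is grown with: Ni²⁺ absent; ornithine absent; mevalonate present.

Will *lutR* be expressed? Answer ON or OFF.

Mevalonate is present, so LutW is active.
With repressor LutW bound, *gorK* is not transcribed.
So GorK is not produced.
Ornithine is absent, so LomZ is active.
No repressor is bound and LomZ is active, so *jovH* is transcribed.
So JovH is produced and active.
With repressor JovH bound, *nolT* is not transcribed.
So NolT is not produced.
Ni²⁺ is absent, so QuvW is inactive.
With no repressor bound, *morF* is transcribed.
So MorF is produced and active.
With repressor MorF bound, *lutR* is not transcribed.

OFF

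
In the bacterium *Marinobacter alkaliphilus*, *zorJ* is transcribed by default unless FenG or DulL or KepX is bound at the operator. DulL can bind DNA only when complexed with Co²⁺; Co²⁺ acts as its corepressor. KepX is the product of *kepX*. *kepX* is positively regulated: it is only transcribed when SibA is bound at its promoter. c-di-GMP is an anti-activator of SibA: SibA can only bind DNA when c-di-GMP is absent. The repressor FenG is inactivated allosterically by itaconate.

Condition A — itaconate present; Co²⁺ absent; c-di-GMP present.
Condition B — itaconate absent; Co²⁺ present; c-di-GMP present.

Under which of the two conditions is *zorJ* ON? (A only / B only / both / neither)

A only

Condition A:
Itaconate is present, so FenG is inactive.
Co²⁺ is absent, so DulL is inactive.
c-di-GMP is present, so SibA is inactive.
Required activator SibA is absent, so *kepX* is not transcribed.
So KepX is not produced.
With no repressor bound, *zorJ* is transcribed.
→ *zorJ* is ON in A.
Condition B:
Itaconate is absent, so FenG is active.
Co²⁺ is present, so DulL is active.
c-di-GMP is present, so SibA is inactive.
Required activator SibA is absent, so *kepX* is not transcribed.
So KepX is not produced.
With repressor FenG bound, *zorJ* is not transcribed.
→ *zorJ* is OFF in B.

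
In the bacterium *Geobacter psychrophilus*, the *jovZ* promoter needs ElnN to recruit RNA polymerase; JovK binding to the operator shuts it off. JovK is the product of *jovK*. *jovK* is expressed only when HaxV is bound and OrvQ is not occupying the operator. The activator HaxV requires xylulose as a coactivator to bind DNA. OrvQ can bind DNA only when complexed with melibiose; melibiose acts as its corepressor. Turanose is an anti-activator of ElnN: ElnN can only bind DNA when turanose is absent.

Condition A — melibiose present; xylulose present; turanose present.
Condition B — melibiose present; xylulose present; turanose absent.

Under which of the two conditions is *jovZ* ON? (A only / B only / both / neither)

Condition A:
Melibiose is present, so OrvQ is active.
Xylulose is present, so HaxV is active.
With repressor OrvQ bound, *jovK* is not transcribed.
So JovK is not produced.
Turanose is present, so ElnN is inactive.
Required activator ElnN is absent, so *jovZ* is not transcribed.
→ *jovZ* is OFF in A.
Condition B:
Melibiose is present, so OrvQ is active.
Xylulose is present, so HaxV is active.
With repressor OrvQ bound, *jovK* is not transcribed.
So JovK is not produced.
Turanose is absent, so ElnN is active.
No repressor is bound and ElnN is active, so *jovZ* is transcribed.
→ *jovZ* is ON in B.

B only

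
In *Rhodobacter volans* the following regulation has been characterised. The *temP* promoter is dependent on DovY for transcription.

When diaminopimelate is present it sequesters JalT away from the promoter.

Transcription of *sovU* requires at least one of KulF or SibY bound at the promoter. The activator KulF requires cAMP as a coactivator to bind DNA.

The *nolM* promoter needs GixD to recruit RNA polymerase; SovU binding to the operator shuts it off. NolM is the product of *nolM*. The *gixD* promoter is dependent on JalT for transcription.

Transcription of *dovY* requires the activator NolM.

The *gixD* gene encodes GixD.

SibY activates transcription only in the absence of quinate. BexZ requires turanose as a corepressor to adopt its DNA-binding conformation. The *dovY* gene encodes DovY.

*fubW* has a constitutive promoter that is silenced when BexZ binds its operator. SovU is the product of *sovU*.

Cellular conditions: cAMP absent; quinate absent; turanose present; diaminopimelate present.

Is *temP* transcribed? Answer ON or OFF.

Diaminopimelate is present, so JalT is inactive.
Required activator JalT is absent, so *gixD* is not transcribed.
So GixD is not produced.
cAMP is absent, so KulF is inactive.
Quinate is absent, so SibY is active.
Activator SibY is present, so *sovU* is transcribed.
So SovU is produced and active.
With repressor SovU bound, *nolM* is not transcribed.
So NolM is not produced.
Required activator NolM is absent, so *dovY* is not transcribed.
So DovY is not produced.
Required activator DovY is absent, so *temP* is not transcribed.

OFF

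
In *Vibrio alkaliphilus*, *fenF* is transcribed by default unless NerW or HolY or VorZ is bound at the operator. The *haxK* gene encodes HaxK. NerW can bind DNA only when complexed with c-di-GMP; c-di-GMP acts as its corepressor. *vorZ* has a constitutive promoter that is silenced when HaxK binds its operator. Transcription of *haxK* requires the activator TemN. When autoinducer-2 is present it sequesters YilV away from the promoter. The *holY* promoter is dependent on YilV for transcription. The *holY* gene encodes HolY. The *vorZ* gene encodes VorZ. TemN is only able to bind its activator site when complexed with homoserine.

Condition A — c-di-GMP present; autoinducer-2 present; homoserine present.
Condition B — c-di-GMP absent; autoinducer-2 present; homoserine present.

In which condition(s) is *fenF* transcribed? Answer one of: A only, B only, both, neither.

Condition A:
c-di-GMP is present, so NerW is active.
Autoinducer-2 is present, so YilV is inactive.
Required activator YilV is absent, so *holY* is not transcribed.
So HolY is not produced.
Homoserine is present, so TemN is active.
No repressor is bound and TemN is active, so *haxK* is transcribed.
So HaxK is produced and active.
With repressor HaxK bound, *vorZ* is not transcribed.
So VorZ is not produced.
With repressor NerW bound, *fenF* is not transcribed.
→ *fenF* is OFF in A.
Condition B:
c-di-GMP is absent, so NerW is inactive.
Autoinducer-2 is present, so YilV is inactive.
Required activator YilV is absent, so *holY* is not transcribed.
So HolY is not produced.
Homoserine is present, so TemN is active.
No repressor is bound and TemN is active, so *haxK* is transcribed.
So HaxK is produced and active.
With repressor HaxK bound, *vorZ* is not transcribed.
So VorZ is not produced.
With no repressor bound, *fenF* is transcribed.
→ *fenF* is ON in B.

B only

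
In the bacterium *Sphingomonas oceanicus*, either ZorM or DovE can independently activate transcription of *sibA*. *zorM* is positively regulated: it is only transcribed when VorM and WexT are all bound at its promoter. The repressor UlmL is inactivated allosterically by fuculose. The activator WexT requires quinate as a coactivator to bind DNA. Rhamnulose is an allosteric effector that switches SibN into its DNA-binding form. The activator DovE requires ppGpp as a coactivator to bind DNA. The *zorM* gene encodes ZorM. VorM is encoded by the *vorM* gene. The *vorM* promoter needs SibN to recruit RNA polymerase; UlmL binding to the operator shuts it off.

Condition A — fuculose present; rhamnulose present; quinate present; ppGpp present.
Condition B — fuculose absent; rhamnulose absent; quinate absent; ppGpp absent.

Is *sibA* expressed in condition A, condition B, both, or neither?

A only

Condition A:
Fuculose is present, so UlmL is inactive.
Rhamnulose is present, so SibN is active.
No repressor is bound and SibN is active, so *vorM* is transcribed.
So VorM is produced and active.
Quinate is present, so WexT is active.
No repressor is bound and VorM and WexT are active, so *zorM* is transcribed.
So ZorM is produced and active.
ppGpp is present, so DovE is active.
Activator ZorM is present, so *sibA* is transcribed.
→ *sibA* is ON in A.
Condition B:
Fuculose is absent, so UlmL is active.
Rhamnulose is absent, so SibN is inactive.
With repressor UlmL bound, *vorM* is not transcribed.
So VorM is not produced.
Quinate is absent, so WexT is inactive.
Required activator VorM is absent, so *zorM* is not transcribed.
So ZorM is not produced.
ppGpp is absent, so DovE is inactive.
No activator is available at the *sibA* promoter, so *sibA* is not transcribed.
→ *sibA* is OFF in B.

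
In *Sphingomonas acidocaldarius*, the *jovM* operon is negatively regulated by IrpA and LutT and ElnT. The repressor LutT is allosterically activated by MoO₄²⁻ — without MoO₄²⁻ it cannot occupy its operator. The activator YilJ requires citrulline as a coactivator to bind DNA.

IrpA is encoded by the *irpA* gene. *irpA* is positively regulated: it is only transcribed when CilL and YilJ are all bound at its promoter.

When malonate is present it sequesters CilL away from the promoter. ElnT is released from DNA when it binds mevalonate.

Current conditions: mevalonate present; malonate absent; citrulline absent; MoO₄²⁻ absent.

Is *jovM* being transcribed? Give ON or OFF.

Malonate is absent, so CilL is active.
Citrulline is absent, so YilJ is inactive.
Required activator YilJ is absent, so *irpA* is not transcribed.
So IrpA is not produced.
MoO₄²⁻ is absent, so LutT is inactive.
Mevalonate is present, so ElnT is inactive.
With no repressor bound, *jovM* is transcribed.

ON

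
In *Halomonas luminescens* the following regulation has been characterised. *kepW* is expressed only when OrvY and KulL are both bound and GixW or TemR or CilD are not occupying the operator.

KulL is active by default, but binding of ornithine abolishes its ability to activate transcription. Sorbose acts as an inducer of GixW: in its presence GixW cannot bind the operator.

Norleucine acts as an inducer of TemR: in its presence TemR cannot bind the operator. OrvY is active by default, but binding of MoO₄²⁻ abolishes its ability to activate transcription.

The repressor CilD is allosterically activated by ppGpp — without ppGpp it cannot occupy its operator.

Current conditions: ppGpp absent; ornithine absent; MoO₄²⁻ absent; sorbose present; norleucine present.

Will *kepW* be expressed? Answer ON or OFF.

ON

MoO₄²⁻ is absent, so OrvY is active.
Sorbose is present, so GixW is inactive.
Ornithine is absent, so KulL is active.
Norleucine is present, so TemR is inactive.
ppGpp is absent, so CilD is inactive.
No repressor is bound and OrvY and KulL are active, so *kepW* is transcribed.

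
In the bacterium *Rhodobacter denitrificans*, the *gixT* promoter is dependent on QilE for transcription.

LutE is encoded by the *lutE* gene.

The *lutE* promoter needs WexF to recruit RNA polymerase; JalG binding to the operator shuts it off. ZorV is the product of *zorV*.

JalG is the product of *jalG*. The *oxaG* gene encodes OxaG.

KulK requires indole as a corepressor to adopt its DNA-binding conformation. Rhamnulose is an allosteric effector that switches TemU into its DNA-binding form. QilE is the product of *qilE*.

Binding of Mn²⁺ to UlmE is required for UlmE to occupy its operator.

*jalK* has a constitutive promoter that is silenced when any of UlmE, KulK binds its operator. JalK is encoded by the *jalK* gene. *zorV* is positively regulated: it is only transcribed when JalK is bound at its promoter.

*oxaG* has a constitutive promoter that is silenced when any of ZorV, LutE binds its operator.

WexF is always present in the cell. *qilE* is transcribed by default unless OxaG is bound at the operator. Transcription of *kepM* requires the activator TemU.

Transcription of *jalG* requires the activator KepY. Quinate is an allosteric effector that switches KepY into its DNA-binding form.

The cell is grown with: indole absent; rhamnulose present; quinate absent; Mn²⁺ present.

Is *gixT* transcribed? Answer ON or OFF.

ON

Mn²⁺ is present, so UlmE is active.
Indole is absent, so KulK is inactive.
With repressor UlmE bound, *jalK* is not transcribed.
So JalK is not produced.
Required activator JalK is absent, so *zorV* is not transcribed.
So ZorV is not produced.
WexF is produced constitutively and is active.
Quinate is absent, so KepY is inactive.
Required activator KepY is absent, so *jalG* is not transcribed.
So JalG is not produced.
No repressor is bound and WexF is active, so *lutE* is transcribed.
So LutE is produced and active.
With repressor LutE bound, *oxaG* is not transcribed.
So OxaG is not produced.
With no repressor bound, *qilE* is transcribed.
So QilE is produced and active.
No repressor is bound and QilE is active, so *gixT* is transcribed.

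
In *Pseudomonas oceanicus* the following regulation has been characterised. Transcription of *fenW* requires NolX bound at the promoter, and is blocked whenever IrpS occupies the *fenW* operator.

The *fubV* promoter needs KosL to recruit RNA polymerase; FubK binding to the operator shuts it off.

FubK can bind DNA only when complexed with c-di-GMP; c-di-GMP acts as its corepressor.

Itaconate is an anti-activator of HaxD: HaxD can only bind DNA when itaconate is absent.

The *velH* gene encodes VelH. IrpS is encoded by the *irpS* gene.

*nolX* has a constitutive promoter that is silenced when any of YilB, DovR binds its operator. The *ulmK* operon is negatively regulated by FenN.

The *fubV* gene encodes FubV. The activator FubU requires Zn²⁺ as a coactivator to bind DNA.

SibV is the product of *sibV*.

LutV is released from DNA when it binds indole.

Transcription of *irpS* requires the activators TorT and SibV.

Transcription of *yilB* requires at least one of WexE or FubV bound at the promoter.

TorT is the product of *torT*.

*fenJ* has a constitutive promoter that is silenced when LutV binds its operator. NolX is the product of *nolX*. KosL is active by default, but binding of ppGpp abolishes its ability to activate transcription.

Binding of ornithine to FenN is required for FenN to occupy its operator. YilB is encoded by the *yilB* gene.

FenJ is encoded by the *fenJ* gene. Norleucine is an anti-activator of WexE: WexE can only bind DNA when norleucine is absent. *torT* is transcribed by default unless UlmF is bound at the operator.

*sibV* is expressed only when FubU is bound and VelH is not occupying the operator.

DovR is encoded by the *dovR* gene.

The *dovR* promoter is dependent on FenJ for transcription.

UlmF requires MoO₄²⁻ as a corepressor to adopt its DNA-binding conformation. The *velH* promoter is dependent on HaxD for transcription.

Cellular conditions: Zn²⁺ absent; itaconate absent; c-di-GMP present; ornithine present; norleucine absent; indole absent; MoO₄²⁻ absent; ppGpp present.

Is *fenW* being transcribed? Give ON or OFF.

OFF

MoO₄²⁻ is absent, so UlmF is inactive.
With no repressor bound, *torT* is transcribed.
So TorT is produced and active.
Itaconate is absent, so HaxD is active.
No repressor is bound and HaxD is active, so *velH* is transcribed.
So VelH is produced and active.
Zn²⁺ is absent, so FubU is inactive.
With repressor VelH bound, *sibV* is not transcribed.
So SibV is not produced.
Required activator SibV is absent, so *irpS* is not transcribed.
So IrpS is not produced.
Norleucine is absent, so WexE is active.
c-di-GMP is present, so FubK is active.
ppGpp is present, so KosL is inactive.
With repressor FubK bound, *fubV* is not transcribed.
So FubV is not produced.
Activator WexE is present, so *yilB* is transcribed.
So YilB is produced and active.
Indole is absent, so LutV is active.
With repressor LutV bound, *fenJ* is not transcribed.
So FenJ is not produced.
Required activator FenJ is absent, so *dovR* is not transcribed.
So DovR is not produced.
With repressor YilB bound, *nolX* is not transcribed.
So NolX is not produced.
Required activator NolX is absent, so *fenW* is not transcribed.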